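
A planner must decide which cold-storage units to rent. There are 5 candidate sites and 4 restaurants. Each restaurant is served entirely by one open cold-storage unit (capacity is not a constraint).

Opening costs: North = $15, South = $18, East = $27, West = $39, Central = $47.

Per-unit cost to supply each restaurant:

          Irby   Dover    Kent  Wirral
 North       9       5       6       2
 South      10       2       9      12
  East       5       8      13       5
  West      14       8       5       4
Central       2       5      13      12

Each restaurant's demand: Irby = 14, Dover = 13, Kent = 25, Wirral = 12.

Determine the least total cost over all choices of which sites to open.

Minimum total cost: 308

For any fixed open set, each restaurant goes to its cheapest open site; total = fixed + service.
{North, South, Central}: Irby→Central 2·14=28, Dover→South 2·13=26, Kent→North 6·25=150, Wirral→North 2·12=24. Service 228; fixed 80; total 308.
{North, South, West, Central}: Irby→Central 2·14=28, Dover→South 2·13=26, Kent→West 5·25=125, Wirral→North 2·12=24. Service 203; fixed 119; total 322.
{North, Central}: service 267 + fixed 62 = 329
{North, South, East, West, Central}: service 203 + fixed 146 = 349
No other subset beats 308.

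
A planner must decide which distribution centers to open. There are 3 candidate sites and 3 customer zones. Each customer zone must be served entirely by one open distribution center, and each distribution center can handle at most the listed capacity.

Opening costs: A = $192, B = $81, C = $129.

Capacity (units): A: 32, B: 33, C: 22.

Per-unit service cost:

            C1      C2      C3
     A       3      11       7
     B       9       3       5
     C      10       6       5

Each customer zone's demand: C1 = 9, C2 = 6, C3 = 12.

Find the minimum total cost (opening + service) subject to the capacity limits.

Minimum total cost: 240

Open {B}: C1→B 9·9=81, C2→B 3·6=18, C3→B 5·12=60.
Loads: B carries 27/33. Service 159; fixed 81; total 240.
Next best feasible plan costs 369.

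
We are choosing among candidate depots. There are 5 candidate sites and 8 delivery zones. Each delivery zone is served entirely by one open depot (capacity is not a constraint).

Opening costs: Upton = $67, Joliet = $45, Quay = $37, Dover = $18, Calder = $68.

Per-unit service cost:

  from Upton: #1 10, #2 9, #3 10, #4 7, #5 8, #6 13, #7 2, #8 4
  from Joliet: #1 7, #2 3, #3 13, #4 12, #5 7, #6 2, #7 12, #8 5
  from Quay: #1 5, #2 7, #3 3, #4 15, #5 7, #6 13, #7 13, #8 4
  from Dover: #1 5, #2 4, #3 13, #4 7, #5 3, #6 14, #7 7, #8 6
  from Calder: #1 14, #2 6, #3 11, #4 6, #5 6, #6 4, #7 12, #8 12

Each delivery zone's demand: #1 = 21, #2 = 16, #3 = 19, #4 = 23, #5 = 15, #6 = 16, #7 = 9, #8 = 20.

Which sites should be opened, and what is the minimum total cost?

Open Joliet, Quay and Dover; minimum total cost 691.

For any fixed open set, each delivery zone goes to its cheapest open site; total = fixed + service.
{Joliet, Quay, Dover}: #1→Quay 5·21=105, #2→Joliet 3·16=48, #3→Quay 3·19=57, #4→Dover 7·23=161, #5→Dover 3·15=45, #6→Joliet 2·16=32, #7→Dover 7·9=63, #8→Quay 4·20=80. Service 591; fixed 100; total 691.
{Upton, Joliet, Quay, Dover}: #1→Quay 5·21=105, #2→Joliet 3·16=48, #3→Quay 3·19=57, #4→Upton 7·23=161, #5→Dover 3·15=45, #6→Joliet 2·16=32, #7→Upton 2·9=18, #8→Upton 4·20=80. Service 546; fixed 167; total 713.
{Joliet, Quay, Dover, Calder}: service 568 + fixed 168 = 736
{Upton, Joliet, Quay, Dover, Calder}: service 523 + fixed 235 = 758
No other subset beats 691.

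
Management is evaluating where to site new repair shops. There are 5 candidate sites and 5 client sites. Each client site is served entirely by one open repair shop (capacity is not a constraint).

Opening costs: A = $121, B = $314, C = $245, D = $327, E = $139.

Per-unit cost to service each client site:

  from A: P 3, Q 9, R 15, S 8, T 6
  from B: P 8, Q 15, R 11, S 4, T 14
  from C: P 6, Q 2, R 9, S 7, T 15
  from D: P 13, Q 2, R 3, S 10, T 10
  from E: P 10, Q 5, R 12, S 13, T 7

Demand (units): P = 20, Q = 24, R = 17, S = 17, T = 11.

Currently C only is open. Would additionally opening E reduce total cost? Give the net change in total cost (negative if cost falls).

No — net change +51 (cost rises by 51).

Current service cost with {C}: 605.
Adding E: each client site re-picks its cheapest; new service cost 517, saving 88.
Extra fixed cost: 139. Net change = 139 − 88 = 51.
(Totals: 850 → 901.)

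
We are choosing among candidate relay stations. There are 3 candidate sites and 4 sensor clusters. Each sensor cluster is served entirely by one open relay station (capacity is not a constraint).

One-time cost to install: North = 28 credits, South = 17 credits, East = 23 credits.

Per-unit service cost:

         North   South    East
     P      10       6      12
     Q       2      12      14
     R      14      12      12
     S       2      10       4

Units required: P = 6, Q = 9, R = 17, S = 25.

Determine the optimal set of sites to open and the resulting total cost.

For any fixed open set, each sensor cluster goes to its cheapest open site; total = fixed + service.
{North, South}: P→South 6·6=36, Q→North 2·9=18, R→South 12·17=204, S→North 2·25=50. Service 308; fixed 45; total 353.
{North, South, East}: service 308 + fixed 68 = 376
{North, East}: service 332 + fixed 51 = 383
{South}: P→South 6·6=36, Q→South 12·9=108, R→South 12·17=204, S→South 10·25=250. Service 598; fixed 17; total 615.
No other subset beats 353.

Open North and South; minimum total cost 353.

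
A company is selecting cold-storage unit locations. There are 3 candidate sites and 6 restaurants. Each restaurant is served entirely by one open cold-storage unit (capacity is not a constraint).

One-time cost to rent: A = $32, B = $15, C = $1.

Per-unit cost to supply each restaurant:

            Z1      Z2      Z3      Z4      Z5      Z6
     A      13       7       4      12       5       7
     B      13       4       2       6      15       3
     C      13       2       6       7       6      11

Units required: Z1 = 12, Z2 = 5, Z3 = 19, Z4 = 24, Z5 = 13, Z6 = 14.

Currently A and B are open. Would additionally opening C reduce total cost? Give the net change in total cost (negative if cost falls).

Yes — net change −9 (cost falls by 9).

Current service cost with {A, B}: 465.
Adding C: each restaurant re-picks its cheapest; new service cost 455, saving 10.
Extra fixed cost: 1. Net change = 1 − 10 = -9.
(Totals: 512 → 503.)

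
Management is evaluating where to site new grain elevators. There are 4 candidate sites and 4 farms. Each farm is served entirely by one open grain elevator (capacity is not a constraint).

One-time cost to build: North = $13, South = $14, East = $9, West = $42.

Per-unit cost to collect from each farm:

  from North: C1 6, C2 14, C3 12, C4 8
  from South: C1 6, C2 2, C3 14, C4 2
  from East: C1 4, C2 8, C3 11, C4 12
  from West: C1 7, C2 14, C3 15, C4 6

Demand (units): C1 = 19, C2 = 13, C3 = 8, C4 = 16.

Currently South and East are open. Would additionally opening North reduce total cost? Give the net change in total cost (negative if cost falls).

Current service cost with {South, East}: 222.
Adding North: each farm re-picks its cheapest; new service cost 222, saving 0.
Extra fixed cost: 13. Net change = 13 − 0 = 13.
(Totals: 245 → 258.)

No — net change +13 (cost rises by 13).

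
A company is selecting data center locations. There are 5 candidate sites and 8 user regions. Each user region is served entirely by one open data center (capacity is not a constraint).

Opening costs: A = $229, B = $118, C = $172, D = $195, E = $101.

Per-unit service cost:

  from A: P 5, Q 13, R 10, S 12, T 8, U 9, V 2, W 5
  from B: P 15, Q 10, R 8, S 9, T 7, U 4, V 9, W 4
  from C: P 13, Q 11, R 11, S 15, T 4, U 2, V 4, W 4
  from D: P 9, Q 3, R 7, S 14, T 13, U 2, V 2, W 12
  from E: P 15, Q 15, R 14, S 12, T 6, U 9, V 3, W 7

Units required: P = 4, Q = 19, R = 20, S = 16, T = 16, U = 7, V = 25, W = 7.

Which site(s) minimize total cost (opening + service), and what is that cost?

For any fixed open set, each user region goes to its cheapest open site; total = fixed + service.
{B, D}: P→D 9·4=36, Q→D 3·19=57, R→D 7·20=140, S→B 9·16=144, T→B 7·16=112, U→D 2·7=14, V→D 2·25=50, W→B 4·7=28. Service 581; fixed 313; total 894.
{D, E}: service 634 + fixed 296 = 930
{B, D, E}: service 565 + fixed 414 = 979
{A, B, C, D, E}: service 517 + fixed 815 = 1332
No other subset beats 894.

Open B and D; minimum total cost 894.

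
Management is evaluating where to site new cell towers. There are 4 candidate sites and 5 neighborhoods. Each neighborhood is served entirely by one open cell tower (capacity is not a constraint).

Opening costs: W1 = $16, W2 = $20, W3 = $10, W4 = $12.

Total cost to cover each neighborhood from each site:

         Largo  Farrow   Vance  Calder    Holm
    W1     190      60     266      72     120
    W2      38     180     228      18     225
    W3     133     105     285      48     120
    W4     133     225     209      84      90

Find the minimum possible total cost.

For any fixed open set, each neighborhood goes to its cheapest open site; total = fixed + service.
{W1, W2, W4}: Largo→W2 38, Farrow→W1 60, Vance→W4 209, Calder→W2 18, Holm→W4 90. Service 415; fixed 48; total 463.
{W1, W2, W3, W4}: service 415 + fixed 58 = 473
{W1, W2}: service 464 + fixed 36 = 500
{W3}: Largo→W3 133, Farrow→W3 105, Vance→W3 285, Calder→W3 48, Holm→W3 120. Service 691; fixed 10; total 701.
No other subset beats 463.

Minimum total cost: 463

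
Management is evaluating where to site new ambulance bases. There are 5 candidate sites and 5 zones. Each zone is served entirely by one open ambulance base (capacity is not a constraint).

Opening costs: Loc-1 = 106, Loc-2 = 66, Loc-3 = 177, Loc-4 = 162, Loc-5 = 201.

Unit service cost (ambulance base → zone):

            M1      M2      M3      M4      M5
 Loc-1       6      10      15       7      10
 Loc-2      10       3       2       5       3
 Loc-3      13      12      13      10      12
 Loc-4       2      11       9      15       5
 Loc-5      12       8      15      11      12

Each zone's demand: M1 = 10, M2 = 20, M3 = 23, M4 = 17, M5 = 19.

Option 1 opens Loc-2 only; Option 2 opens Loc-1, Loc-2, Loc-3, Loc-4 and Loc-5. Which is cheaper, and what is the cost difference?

Option 1: {Loc-2}: M1→Loc-2 10·10=100, M2→Loc-2 3·20=60, M3→Loc-2 2·23=46, M4→Loc-2 5·17=85, M5→Loc-2 3·19=57. Service 348; fixed 66; total 414.
Option 2: {Loc-1, Loc-2, Loc-3, Loc-4, Loc-5}: M1→Loc-4 2·10=20, M2→Loc-2 3·20=60, M3→Loc-2 2·23=46, M4→Loc-2 5·17=85, M5→Loc-2 3·19=57. Service 268; fixed 712; total 980.
Difference: |414 − 980| = 566.

Option 1 is cheaper by 566.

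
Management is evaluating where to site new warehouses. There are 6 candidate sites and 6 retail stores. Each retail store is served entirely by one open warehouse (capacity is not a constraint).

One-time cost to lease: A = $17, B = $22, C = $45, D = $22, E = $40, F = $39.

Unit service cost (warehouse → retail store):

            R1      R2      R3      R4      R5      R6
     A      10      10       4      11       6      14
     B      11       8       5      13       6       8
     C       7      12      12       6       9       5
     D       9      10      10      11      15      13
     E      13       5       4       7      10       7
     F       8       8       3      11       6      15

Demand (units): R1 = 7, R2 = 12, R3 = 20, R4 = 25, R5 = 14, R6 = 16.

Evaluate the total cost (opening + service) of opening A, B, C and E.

Total cost: 627

Each retail store is assigned to its cheapest site among the open ones.
{A, B, C, E}: R1→C 7·7=49, R2→E 5·12=60, R3→A 4·20=80, R4→C 6·25=150, R5→A 6·14=84, R6→C 5·16=80. Service 503; fixed 124; total 627.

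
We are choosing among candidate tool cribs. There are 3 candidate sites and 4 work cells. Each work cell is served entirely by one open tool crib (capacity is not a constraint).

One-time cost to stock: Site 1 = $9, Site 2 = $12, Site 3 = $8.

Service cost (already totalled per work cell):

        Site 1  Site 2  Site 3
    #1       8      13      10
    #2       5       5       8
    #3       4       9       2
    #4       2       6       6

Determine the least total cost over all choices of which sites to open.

For any fixed open set, each work cell goes to its cheapest open site; total = fixed + service.
{Site 1}: #1→Site 1 8, #2→Site 1 5, #3→Site 1 4, #4→Site 1 2. Service 19; fixed 9; total 28.
{Site 1, Site 3}: service 17 + fixed 17 = 34
{Site 3}: #1→Site 3 10, #2→Site 3 8, #3→Site 3 2, #4→Site 3 6. Service 26; fixed 8; total 34.
{Site 1, Site 2, Site 3}: service 17 + fixed 29 = 46
No other subset beats 28.

Minimum total cost: 28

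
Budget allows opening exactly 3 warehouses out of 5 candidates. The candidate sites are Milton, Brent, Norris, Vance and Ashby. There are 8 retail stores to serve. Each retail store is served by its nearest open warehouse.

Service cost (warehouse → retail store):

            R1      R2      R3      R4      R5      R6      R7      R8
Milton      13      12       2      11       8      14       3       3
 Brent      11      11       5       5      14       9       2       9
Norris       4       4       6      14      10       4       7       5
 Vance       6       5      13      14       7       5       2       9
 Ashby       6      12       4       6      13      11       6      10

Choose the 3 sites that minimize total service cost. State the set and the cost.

With exactly 3 open, each retail store uses its cheapest among the chosen.
{Milton, Brent, Norris}: R1→Norris 4, R2→Norris 4, R3→Milton 2, R4→Brent 5, R5→Milton 8, R6→Norris 4, R7→Brent 2, R8→Milton 3. Service cost 32.
{Milton, Norris, Ashby}: service cost 34
{Milton, Brent, Vance}: service cost 35
Among all 10 size-3 choices, {Milton, Brent, Norris} is lowest.

Choose Milton, Brent and Norris; total service cost 32.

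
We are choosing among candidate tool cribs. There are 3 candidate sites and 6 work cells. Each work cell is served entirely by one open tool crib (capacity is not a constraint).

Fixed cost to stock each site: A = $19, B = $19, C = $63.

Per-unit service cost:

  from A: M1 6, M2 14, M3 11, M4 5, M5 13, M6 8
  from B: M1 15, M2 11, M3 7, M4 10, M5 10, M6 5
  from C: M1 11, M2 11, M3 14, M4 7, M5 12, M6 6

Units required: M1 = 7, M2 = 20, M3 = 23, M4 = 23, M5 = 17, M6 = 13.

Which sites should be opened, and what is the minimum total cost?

Open A and B; minimum total cost 811.

For any fixed open set, each work cell goes to its cheapest open site; total = fixed + service.
{A, B}: M1→A 6·7=42, M2→B 11·20=220, M3→B 7·23=161, M4→A 5·23=115, M5→B 10·17=170, M6→B 5·13=65. Service 773; fixed 38; total 811.
{A, B, C}: service 773 + fixed 101 = 874
{B, C}: M1→C 11·7=77, M2→B 11·20=220, M3→B 7·23=161, M4→C 7·23=161, M5→B 10·17=170, M6→B 5·13=65. Service 854; fixed 82; total 936.
{A}: M1→A 6·7=42, M2→A 14·20=280, M3→A 11·23=253, M4→A 5·23=115, M5→A 13·17=221, M6→A 8·13=104. Service 1015; fixed 19; total 1034.
No other subset beats 811.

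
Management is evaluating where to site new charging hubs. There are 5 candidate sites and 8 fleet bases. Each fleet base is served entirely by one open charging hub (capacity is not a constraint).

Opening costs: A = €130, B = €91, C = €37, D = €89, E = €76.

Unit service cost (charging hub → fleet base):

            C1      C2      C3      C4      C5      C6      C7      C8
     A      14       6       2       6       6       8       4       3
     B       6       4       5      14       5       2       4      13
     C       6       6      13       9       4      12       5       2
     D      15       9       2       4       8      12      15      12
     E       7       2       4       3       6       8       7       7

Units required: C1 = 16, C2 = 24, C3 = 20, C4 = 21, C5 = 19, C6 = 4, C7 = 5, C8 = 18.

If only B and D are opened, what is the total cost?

Total cost: 835

Each fleet base is assigned to its cheapest site among the open ones.
{B, D}: C1→B 6·16=96, C2→B 4·24=96, C3→D 2·20=40, C4→D 4·21=84, C5→B 5·19=95, C6→B 2·4=8, C7→B 4·5=20, C8→D 12·18=216. Service 655; fixed 180; total 835.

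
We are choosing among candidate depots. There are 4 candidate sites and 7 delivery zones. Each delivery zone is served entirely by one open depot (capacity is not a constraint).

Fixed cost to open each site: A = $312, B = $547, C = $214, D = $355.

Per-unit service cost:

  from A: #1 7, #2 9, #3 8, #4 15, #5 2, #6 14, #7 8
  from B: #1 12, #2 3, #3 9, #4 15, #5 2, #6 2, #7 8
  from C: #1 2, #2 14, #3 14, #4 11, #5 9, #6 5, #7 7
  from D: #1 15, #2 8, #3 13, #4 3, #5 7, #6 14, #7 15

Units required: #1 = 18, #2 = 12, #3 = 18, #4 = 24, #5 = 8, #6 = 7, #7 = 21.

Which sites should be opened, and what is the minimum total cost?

For any fixed open set, each delivery zone goes to its cheapest open site; total = fixed + service.
{C}: #1→C 2·18=36, #2→C 14·12=168, #3→C 14·18=252, #4→C 11·24=264, #5→C 9·8=72, #6→C 5·7=35, #7→C 7·21=147. Service 974; fixed 214; total 1188.
{C, D}: #1→C 2·18=36, #2→D 8·12=96, #3→D 13·18=234, #4→D 3·24=72, #5→D 7·8=56, #6→C 5·7=35, #7→C 7·21=147. Service 676; fixed 569; total 1245.
{A, C}: #1→C 2·18=36, #2→A 9·12=108, #3→A 8·18=144, #4→C 11·24=264, #5→A 2·8=16, #6→C 5·7=35, #7→C 7·21=147. Service 750; fixed 526; total 1276.
{A, B, C, D}: service 465 + fixed 1428 = 1893
No other subset beats 1188.

Open C only; minimum total cost 1188.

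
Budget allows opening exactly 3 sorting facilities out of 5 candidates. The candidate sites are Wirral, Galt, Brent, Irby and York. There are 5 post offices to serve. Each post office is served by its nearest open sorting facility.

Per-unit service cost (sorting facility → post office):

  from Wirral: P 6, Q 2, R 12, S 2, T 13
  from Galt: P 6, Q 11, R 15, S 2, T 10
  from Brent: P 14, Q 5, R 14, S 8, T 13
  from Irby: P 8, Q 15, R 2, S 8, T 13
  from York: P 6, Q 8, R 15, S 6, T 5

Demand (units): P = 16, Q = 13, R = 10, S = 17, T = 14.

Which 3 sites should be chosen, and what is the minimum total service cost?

With exactly 3 open, each post office uses its cheapest among the chosen.
{Wirral, Irby, York}: P→Wirral 6·16=96, Q→Wirral 2·13=26, R→Irby 2·10=20, S→Wirral 2·17=34, T→York 5·14=70. Service cost 246.
{Wirral, Galt, Irby}: service cost 316
{Galt, Irby, York}: service cost 324
Among all 10 size-3 choices, {Wirral, Irby, York} is lowest.

Choose Wirral, Irby and York; total service cost 246.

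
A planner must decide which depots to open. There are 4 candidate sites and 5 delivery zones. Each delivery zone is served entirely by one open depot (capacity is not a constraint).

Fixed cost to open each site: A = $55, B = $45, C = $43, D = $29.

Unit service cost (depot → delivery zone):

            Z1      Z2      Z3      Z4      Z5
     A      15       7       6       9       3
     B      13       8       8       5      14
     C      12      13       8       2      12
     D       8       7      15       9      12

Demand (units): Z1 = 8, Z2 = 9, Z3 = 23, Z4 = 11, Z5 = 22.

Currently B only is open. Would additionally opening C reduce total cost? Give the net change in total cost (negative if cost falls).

Yes — net change −42 (cost falls by 42).

Current service cost with {B}: 723.
Adding C: each delivery zone re-picks its cheapest; new service cost 638, saving 85.
Extra fixed cost: 43. Net change = 43 − 85 = -42.
(Totals: 768 → 726.)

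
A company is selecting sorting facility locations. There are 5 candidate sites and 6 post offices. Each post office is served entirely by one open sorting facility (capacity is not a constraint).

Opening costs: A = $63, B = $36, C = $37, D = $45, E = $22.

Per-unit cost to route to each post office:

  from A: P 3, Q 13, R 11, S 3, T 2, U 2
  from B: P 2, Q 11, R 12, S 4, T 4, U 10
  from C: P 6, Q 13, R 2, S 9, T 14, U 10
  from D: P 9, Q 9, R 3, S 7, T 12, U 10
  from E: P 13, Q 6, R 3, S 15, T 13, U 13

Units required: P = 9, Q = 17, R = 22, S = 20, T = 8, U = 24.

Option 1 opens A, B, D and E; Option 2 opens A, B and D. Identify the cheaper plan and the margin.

Option 1: {A, B, D, E}: P→B 2·9=18, Q→E 6·17=102, R→D 3·22=66, S→A 3·20=60, T→A 2·8=16, U→A 2·24=48. Service 310; fixed 166; total 476.
Option 2: {A, B, D}: P→B 2·9=18, Q→D 9·17=153, R→D 3·22=66, S→A 3·20=60, T→A 2·8=16, U→A 2·24=48. Service 361; fixed 144; total 505.
Difference: |476 − 505| = 29.

Option 1 is cheaper by 29.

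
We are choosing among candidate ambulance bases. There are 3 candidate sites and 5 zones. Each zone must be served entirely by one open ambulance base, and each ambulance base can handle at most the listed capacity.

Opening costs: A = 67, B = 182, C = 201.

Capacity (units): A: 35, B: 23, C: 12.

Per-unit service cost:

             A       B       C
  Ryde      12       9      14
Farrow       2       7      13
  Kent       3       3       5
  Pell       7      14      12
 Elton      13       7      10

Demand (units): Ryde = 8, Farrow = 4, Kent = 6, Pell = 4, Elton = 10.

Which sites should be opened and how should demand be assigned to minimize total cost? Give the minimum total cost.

Open {A}: Ryde→A 12·8=96, Farrow→A 2·4=8, Kent→A 3·6=18, Pell→A 7·4=28, Elton→A 13·10=130.
Loads: A carries 32/35. Service 280; fixed 67; total 347.
Next best feasible plan costs 445.

Minimum total cost: 347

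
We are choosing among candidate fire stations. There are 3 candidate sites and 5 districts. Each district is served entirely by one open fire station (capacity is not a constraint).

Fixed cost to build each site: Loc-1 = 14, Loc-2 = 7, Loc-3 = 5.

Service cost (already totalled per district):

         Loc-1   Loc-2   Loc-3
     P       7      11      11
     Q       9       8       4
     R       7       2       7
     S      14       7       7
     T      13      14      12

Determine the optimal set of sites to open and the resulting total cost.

Open Loc-3 only; minimum total cost 46.

For any fixed open set, each district goes to its cheapest open site; total = fixed + service.
{Loc-3}: P→Loc-3 11, Q→Loc-3 4, R→Loc-3 7, S→Loc-3 7, T→Loc-3 12. Service 41; fixed 5; total 46.
{Loc-2, Loc-3}: P→Loc-2 11, Q→Loc-3 4, R→Loc-2 2, S→Loc-2 7, T→Loc-3 12. Service 36; fixed 12; total 48.
{Loc-2}: P→Loc-2 11, Q→Loc-2 8, R→Loc-2 2, S→Loc-2 7, T→Loc-2 14. Service 42; fixed 7; total 49.
{Loc-1, Loc-2, Loc-3}: P→Loc-1 7, Q→Loc-3 4, R→Loc-2 2, S→Loc-2 7, T→Loc-3 12. Service 32; fixed 26; total 58.
No other subset beats 46.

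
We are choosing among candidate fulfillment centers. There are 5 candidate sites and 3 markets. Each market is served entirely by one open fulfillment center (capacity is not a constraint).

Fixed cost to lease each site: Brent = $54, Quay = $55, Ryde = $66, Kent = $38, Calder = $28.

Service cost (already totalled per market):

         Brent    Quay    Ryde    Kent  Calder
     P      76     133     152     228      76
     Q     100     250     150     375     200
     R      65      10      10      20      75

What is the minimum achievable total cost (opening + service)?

Minimum total cost: 288

For any fixed open set, each market goes to its cheapest open site; total = fixed + service.
{Brent, Kent}: P→Brent 76, Q→Brent 100, R→Kent 20. Service 196; fixed 92; total 288.
{Brent}: P→Brent 76, Q→Brent 100, R→Brent 65. Service 241; fixed 54; total 295.
{Brent, Quay}: service 186 + fixed 109 = 295
{Brent, Quay, Ryde, Kent, Calder}: service 186 + fixed 241 = 427
No other subset beats 288.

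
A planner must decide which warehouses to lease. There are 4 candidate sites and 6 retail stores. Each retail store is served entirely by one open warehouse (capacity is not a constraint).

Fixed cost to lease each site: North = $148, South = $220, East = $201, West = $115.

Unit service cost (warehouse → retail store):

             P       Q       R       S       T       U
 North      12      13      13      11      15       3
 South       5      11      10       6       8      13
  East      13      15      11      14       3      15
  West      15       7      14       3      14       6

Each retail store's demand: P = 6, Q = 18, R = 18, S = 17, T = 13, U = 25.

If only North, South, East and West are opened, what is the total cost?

Each retail store is assigned to its cheapest site among the open ones.
{North, South, East, West}: P→South 5·6=30, Q→West 7·18=126, R→South 10·18=180, S→West 3·17=51, T→East 3·13=39, U→North 3·25=75. Service 501; fixed 684; total 1185.

Total cost: 1185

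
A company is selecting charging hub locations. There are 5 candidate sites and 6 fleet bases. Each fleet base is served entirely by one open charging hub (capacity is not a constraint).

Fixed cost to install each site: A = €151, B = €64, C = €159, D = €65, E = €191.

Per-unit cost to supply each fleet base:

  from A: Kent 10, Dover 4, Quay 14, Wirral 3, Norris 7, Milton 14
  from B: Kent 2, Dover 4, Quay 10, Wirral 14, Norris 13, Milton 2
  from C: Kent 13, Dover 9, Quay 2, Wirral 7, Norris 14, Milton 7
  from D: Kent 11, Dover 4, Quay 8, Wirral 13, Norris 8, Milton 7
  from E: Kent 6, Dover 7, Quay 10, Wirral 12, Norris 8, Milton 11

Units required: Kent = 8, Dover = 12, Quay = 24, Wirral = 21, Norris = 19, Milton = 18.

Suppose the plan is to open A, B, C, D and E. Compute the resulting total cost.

Each fleet base is assigned to its cheapest site among the open ones.
{A, B, C, D, E}: Kent→B 2·8=16, Dover→A 4·12=48, Quay→C 2·24=48, Wirral→A 3·21=63, Norris→A 7·19=133, Milton→B 2·18=36. Service 344; fixed 630; total 974.

Total cost: 974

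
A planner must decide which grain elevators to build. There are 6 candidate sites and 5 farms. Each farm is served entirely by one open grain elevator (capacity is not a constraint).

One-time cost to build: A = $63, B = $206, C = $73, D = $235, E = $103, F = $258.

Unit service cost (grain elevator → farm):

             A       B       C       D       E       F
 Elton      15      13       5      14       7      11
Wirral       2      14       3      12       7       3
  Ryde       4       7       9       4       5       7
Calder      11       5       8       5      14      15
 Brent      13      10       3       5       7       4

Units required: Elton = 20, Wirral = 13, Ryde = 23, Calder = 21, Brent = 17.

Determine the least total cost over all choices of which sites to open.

Minimum total cost: 573

For any fixed open set, each farm goes to its cheapest open site; total = fixed + service.
{A, C}: Elton→C 5·20=100, Wirral→A 2·13=26, Ryde→A 4·23=92, Calder→C 8·21=168, Brent→C 3·17=51. Service 437; fixed 136; total 573.
{C}: service 565 + fixed 73 = 638
{C, E}: service 473 + fixed 176 = 649
{A, B, C, D, E, F}: Elton→C 5·20=100, Wirral→A 2·13=26, Ryde→A 4·23=92, Calder→B 5·21=105, Brent→C 3·17=51. Service 374; fixed 938; total 1312.
No other subset beats 573.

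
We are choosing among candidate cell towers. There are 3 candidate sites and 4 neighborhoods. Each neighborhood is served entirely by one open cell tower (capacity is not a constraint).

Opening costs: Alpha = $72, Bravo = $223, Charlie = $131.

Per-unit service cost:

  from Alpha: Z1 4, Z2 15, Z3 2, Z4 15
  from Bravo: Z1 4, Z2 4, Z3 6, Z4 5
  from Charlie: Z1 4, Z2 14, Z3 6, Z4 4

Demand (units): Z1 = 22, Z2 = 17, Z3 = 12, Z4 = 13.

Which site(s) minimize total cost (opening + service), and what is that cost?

For any fixed open set, each neighborhood goes to its cheapest open site; total = fixed + service.
{Bravo}: Z1→Bravo 4·22=88, Z2→Bravo 4·17=68, Z3→Bravo 6·12=72, Z4→Bravo 5·13=65. Service 293; fixed 223; total 516.
{Alpha, Bravo}: service 245 + fixed 295 = 540
{Charlie}: Z1→Charlie 4·22=88, Z2→Charlie 14·17=238, Z3→Charlie 6·12=72, Z4→Charlie 4·13=52. Service 450; fixed 131; total 581.
{Alpha, Bravo, Charlie}: Z1→Alpha 4·22=88, Z2→Bravo 4·17=68, Z3→Alpha 2·12=24, Z4→Charlie 4·13=52. Service 232; fixed 426; total 658.
No other subset beats 516.

Open Bravo only; minimum total cost 516.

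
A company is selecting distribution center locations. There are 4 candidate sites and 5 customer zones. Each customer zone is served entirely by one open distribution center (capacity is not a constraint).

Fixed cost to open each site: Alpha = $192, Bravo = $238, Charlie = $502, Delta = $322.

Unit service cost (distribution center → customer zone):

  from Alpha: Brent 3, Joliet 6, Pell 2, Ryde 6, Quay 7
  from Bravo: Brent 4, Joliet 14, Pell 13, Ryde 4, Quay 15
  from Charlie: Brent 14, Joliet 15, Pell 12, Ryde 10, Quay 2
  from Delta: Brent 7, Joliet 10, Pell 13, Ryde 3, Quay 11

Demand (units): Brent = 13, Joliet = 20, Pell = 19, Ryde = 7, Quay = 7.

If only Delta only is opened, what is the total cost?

Total cost: 958

Each customer zone is assigned to its cheapest site among the open ones.
{Delta}: Brent→Delta 7·13=91, Joliet→Delta 10·20=200, Pell→Delta 13·19=247, Ryde→Delta 3·7=21, Quay→Delta 11·7=77. Service 636; fixed 322; total 958.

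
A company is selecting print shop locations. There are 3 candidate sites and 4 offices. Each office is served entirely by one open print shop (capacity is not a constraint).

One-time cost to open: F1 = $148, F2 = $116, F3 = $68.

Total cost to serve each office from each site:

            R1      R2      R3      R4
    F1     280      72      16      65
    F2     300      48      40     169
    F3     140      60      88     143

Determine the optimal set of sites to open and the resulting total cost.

Open F1 and F3; minimum total cost 497.

For any fixed open set, each office goes to its cheapest open site; total = fixed + service.
{F1, F3}: R1→F3 140, R2→F3 60, R3→F1 16, R4→F1 65. Service 281; fixed 216; total 497.
{F3}: service 431 + fixed 68 = 499
{F2, F3}: service 371 + fixed 184 = 555
{F1, F2, F3}: R1→F3 140, R2→F2 48, R3→F1 16, R4→F1 65. Service 269; fixed 332; total 601.
(All 7 nonempty subsets were checked; F1 and F3 is lowest.)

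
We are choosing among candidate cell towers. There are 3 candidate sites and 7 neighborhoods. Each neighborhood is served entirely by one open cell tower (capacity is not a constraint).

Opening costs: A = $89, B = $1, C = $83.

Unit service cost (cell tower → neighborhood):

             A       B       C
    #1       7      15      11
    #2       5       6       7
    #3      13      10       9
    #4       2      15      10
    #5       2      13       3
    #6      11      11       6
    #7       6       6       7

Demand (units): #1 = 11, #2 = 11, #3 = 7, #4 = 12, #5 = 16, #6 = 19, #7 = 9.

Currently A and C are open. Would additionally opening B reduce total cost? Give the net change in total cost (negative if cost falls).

Current service cost with {A, C}: 419.
Adding B: each neighborhood re-picks its cheapest; new service cost 419, saving 0.
Extra fixed cost: 1. Net change = 1 − 0 = 1.
(Totals: 591 → 592.)

No — net change +1 (cost rises by 1).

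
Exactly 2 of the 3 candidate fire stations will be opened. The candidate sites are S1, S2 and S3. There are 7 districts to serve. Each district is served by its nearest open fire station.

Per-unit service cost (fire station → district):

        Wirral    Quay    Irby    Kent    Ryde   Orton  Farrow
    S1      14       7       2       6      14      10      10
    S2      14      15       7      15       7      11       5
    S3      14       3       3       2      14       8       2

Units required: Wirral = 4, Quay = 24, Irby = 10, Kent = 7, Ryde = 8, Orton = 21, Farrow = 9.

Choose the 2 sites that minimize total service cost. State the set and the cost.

Choose S2 and S3; total service cost 414.

With exactly 2 open, each district uses its cheapest among the chosen.
{S2, S3}: Wirral→S2 14·4=56, Quay→S3 3·24=72, Irby→S3 3·10=30, Kent→S3 2·7=14, Ryde→S2 7·8=56, Orton→S3 8·21=168, Farrow→S3 2·9=18. Service cost 414.
{S1, S3}: service cost 460
{S1, S2}: service cost 597
Among all 3 size-2 choices, {S2, S3} is lowest.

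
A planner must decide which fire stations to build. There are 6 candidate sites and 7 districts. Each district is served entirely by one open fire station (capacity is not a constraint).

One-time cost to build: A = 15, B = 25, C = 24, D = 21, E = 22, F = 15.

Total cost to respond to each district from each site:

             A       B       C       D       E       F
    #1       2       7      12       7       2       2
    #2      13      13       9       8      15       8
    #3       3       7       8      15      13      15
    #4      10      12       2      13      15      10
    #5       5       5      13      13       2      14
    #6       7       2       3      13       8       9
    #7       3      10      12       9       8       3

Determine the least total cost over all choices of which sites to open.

For any fixed open set, each district goes to its cheapest open site; total = fixed + service.
{A}: #1→A 2, #2→A 13, #3→A 3, #4→A 10, #5→A 5, #6→A 7, #7→A 3. Service 43; fixed 15; total 58.
{A, C}: #1→A 2, #2→C 9, #3→A 3, #4→C 2, #5→A 5, #6→C 3, #7→A 3. Service 27; fixed 39; total 66.
{A, F}: #1→A 2, #2→F 8, #3→A 3, #4→A 10, #5→A 5, #6→A 7, #7→A 3. Service 38; fixed 30; total 68.
{A, B, C, D, E, F}: service 22 + fixed 122 = 144
No other subset beats 58.

Minimum total cost: 58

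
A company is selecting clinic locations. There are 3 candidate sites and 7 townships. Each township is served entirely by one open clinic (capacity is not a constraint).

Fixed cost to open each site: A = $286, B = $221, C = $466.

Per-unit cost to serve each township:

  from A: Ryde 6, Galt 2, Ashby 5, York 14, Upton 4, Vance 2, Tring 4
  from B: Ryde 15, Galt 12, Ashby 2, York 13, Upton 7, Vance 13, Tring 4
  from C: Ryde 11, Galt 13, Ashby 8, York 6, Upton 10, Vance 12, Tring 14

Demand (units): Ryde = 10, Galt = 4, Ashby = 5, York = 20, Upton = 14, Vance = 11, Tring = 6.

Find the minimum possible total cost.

Minimum total cost: 761

For any fixed open set, each township goes to its cheapest open site; total = fixed + service.
{A}: Ryde→A 6·10=60, Galt→A 2·4=8, Ashby→A 5·5=25, York→A 14·20=280, Upton→A 4·14=56, Vance→A 2·11=22, Tring→A 4·6=24. Service 475; fixed 286; total 761.
{A, B}: service 440 + fixed 507 = 947
{B}: Ryde→B 15·10=150, Galt→B 12·4=48, Ashby→B 2·5=10, York→B 13·20=260, Upton→B 7·14=98, Vance→B 13·11=143, Tring→B 4·6=24. Service 733; fixed 221; total 954.
{A, B, C}: service 300 + fixed 973 = 1273
(All 7 nonempty subsets were checked; A only is lowest.)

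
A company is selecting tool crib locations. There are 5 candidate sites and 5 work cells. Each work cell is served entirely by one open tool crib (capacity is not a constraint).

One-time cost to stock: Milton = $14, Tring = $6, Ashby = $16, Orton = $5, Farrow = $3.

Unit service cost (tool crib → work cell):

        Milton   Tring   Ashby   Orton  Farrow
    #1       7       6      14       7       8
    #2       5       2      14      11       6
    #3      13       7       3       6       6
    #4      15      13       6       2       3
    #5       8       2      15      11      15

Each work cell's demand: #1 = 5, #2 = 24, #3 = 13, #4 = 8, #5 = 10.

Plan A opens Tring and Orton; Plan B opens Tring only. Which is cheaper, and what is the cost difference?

Plan A is cheaper by 96.

Plan A: {Tring, Orton}: #1→Tring 6·5=30, #2→Tring 2·24=48, #3→Orton 6·13=78, #4→Orton 2·8=16, #5→Tring 2·10=20. Service 192; fixed 11; total 203.
Plan B: {Tring}: #1→Tring 6·5=30, #2→Tring 2·24=48, #3→Tring 7·13=91, #4→Tring 13·8=104, #5→Tring 2·10=20. Service 293; fixed 6; total 299.
Difference: |203 − 299| = 96.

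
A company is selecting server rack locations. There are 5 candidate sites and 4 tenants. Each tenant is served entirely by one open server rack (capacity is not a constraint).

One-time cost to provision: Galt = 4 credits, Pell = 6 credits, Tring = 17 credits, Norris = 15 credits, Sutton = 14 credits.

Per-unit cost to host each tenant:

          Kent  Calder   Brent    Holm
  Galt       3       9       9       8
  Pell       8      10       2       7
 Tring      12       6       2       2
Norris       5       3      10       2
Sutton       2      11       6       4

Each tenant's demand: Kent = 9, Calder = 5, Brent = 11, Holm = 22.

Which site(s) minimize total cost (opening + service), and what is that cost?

Open Galt, Pell and Norris; minimum total cost 133.

For any fixed open set, each tenant goes to its cheapest open site; total = fixed + service.
{Galt, Pell, Norris}: Kent→Galt 3·9=27, Calder→Norris 3·5=15, Brent→Pell 2·11=22, Holm→Norris 2·22=44. Service 108; fixed 25; total 133.
{Pell, Norris, Sutton}: Kent→Sutton 2·9=18, Calder→Norris 3·5=15, Brent→Pell 2·11=22, Holm→Norris 2·22=44. Service 99; fixed 35; total 134.
{Galt, Pell, Norris, Sutton}: Kent→Sutton 2·9=18, Calder→Norris 3·5=15, Brent→Pell 2·11=22, Holm→Norris 2·22=44. Service 99; fixed 39; total 138.
{Galt, Pell, Tring, Norris, Sutton}: service 99 + fixed 56 = 155
No other subset beats 133.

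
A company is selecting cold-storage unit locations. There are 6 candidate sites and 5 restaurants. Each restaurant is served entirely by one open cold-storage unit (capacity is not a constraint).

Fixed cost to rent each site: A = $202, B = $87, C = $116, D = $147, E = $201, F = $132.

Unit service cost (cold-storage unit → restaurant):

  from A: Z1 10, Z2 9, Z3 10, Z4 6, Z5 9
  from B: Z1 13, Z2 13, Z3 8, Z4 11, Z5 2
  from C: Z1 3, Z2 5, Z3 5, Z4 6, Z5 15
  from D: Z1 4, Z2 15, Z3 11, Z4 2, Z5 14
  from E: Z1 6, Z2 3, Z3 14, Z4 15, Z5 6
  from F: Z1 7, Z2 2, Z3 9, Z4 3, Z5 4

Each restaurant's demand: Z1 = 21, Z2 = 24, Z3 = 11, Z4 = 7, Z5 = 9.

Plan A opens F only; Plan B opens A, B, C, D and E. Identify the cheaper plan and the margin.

Plan A: {F}: Z1→F 7·21=147, Z2→F 2·24=48, Z3→F 9·11=99, Z4→F 3·7=21, Z5→F 4·9=36. Service 351; fixed 132; total 483.
Plan B: {A, B, C, D, E}: Z1→C 3·21=63, Z2→E 3·24=72, Z3→C 5·11=55, Z4→D 2·7=14, Z5→B 2·9=18. Service 222; fixed 753; total 975.
Difference: |483 − 975| = 492.

Plan A is cheaper by 492.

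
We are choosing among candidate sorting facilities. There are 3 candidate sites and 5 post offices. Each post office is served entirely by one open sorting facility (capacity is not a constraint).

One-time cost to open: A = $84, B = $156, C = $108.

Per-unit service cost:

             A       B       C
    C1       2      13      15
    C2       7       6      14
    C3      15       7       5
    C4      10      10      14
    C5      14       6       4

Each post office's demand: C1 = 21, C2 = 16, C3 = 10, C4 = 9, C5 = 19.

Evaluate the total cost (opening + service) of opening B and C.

Total cost: 849

Each post office is assigned to its cheapest site among the open ones.
{B, C}: C1→B 13·21=273, C2→B 6·16=96, C3→C 5·10=50, C4→B 10·9=90, C5→C 4·19=76. Service 585; fixed 264; total 849.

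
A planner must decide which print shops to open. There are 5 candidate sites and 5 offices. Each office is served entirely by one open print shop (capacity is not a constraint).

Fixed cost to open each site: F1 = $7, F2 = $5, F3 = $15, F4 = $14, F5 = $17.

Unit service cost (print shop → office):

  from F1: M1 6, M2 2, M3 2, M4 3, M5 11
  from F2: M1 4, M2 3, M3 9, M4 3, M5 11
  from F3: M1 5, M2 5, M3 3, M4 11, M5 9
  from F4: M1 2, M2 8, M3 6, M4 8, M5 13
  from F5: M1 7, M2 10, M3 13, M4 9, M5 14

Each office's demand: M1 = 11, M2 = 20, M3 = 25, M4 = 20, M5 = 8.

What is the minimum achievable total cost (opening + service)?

Minimum total cost: 280

For any fixed open set, each office goes to its cheapest open site; total = fixed + service.
{F1, F3, F4}: M1→F4 2·11=22, M2→F1 2·20=40, M3→F1 2·25=50, M4→F1 3·20=60, M5→F3 9·8=72. Service 244; fixed 36; total 280.
{F1, F4}: M1→F4 2·11=22, M2→F1 2·20=40, M3→F1 2·25=50, M4→F1 3·20=60, M5→F1 11·8=88. Service 260; fixed 21; total 281.
{F1, F2, F3, F4}: service 244 + fixed 41 = 285
{F1, F2, F3, F4, F5}: service 244 + fixed 58 = 302
No other subset beats 280.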